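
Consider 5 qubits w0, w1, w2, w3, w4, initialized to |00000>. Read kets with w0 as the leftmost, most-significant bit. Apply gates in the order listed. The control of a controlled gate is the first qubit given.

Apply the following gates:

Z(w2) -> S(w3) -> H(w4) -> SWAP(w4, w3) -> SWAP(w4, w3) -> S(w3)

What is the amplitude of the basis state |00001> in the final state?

|00001> carries amplitude sqrt(2)/2 in the final state. Key observation: the block from step 4 through step 5 cancels to the identity and can be dropped.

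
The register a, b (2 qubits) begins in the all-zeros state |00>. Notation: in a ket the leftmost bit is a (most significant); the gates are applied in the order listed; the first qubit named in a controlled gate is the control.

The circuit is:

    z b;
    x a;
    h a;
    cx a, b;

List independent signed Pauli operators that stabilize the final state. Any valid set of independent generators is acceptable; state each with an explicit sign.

One valid set of independent stabilizer generators is -XX, +ZZ (any independent generating set of the same group is equally correct).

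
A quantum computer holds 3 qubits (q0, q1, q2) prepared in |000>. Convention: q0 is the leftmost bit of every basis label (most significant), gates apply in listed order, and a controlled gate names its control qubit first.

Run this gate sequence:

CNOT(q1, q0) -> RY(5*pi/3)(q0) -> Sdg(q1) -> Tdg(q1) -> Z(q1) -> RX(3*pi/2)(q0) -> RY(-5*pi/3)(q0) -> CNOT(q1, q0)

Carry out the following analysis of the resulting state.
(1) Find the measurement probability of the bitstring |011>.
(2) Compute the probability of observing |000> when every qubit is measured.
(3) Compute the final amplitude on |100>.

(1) The probability of measuring |011> is 0.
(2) The probability of measuring |000> is 7/8.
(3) The amplitude on |100> is -sqrt(2)*I/4.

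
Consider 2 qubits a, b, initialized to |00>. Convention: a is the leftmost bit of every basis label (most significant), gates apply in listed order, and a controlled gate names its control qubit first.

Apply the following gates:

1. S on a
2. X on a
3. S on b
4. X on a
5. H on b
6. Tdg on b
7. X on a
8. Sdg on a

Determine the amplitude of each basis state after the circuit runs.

After the circuit, the state carries amplitude 0 on |00>, 0 on |01>, -sqrt(2)*I/2 on |10>, -sqrt(2)*exp(I*pi/4)/2 on |11>.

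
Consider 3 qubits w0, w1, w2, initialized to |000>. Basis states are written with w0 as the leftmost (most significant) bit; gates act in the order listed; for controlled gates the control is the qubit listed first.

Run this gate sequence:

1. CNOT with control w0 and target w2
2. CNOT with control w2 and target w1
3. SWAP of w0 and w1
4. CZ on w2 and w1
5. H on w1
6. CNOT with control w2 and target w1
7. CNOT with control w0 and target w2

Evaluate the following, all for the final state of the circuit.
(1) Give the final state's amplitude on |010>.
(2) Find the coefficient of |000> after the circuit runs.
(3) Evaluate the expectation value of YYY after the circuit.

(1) |010> carries amplitude sqrt(2)/2 in the final state.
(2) The final state's coefficient on |000> equals sqrt(2)/2.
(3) The expectation value of YYY is 0.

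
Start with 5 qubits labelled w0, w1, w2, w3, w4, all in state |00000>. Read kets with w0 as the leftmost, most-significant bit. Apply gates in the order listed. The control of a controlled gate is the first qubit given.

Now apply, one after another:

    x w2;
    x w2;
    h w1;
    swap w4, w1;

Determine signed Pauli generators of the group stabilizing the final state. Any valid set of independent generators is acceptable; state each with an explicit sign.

The stabilizer group can be generated by +IIIIX, +ZIIII, +IZIII, +IIZII, +IIIZI, among other valid generating sets.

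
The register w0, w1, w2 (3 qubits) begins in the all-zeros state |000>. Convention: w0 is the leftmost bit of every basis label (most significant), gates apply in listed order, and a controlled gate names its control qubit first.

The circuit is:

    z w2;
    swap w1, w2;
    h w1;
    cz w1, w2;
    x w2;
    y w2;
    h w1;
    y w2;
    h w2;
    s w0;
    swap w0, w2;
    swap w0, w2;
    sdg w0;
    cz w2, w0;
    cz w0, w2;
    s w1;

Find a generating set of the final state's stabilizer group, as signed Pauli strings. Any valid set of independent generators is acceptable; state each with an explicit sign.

One valid set of independent stabilizer generators is -IIX, +ZII, +IZI (any independent generating set of the same group is equally correct). Key observation: gates 10-13 undo each other exactly, leaving only the rest of the circuit to track.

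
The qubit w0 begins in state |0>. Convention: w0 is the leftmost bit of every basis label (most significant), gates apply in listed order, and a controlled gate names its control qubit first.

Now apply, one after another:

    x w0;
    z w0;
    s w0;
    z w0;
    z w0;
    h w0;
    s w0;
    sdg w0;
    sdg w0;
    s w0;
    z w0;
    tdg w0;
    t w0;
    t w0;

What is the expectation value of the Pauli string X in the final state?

The expectation value of X is sqrt(2)/2.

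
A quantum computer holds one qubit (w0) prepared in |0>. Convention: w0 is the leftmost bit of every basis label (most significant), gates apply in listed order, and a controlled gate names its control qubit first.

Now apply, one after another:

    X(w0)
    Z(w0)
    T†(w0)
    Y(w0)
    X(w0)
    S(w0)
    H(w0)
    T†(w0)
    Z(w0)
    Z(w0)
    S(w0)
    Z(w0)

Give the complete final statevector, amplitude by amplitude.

The resulting statevector has amplitude sqrt(2)*exp(3*I*pi/4)/2 on |0>, -sqrt(2)/2 on |1>.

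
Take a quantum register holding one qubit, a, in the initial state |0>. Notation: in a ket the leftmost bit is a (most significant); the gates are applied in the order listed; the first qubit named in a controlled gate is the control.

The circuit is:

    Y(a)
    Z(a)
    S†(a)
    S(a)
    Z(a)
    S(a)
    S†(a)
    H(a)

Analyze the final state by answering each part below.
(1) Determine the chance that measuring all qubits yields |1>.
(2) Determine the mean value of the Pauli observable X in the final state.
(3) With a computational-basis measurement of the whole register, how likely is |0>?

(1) A full measurement returns |1> with probability 1/2. Key observation: the block from step 2 through step 5 cancels to the identity and can be dropped.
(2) The observable X averages to -1.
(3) Outcome |0> occurs with probability 1/2.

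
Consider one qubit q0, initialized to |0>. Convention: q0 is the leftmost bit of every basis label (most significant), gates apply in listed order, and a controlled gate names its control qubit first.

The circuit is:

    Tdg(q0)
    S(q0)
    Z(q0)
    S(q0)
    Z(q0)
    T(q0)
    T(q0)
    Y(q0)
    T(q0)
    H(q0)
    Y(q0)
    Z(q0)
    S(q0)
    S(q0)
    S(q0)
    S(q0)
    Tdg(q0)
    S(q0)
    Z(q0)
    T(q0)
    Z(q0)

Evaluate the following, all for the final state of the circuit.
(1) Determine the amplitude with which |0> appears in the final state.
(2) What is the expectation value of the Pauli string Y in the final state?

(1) |0> carries amplitude -sqrt(2)*exp(I*pi/4)/2 in the final state.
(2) The observable Y averages to -1.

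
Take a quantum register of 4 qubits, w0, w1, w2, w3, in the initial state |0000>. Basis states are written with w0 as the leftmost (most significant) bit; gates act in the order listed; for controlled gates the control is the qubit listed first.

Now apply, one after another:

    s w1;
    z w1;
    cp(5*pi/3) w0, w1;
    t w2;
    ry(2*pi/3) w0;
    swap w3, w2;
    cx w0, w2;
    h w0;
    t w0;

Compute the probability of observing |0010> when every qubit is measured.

A full measurement returns |0010> with probability 3/8.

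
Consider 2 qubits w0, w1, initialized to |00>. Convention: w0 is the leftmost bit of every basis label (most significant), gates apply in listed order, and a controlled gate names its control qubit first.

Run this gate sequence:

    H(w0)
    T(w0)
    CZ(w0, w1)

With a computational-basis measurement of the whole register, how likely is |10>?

A full measurement returns |10> with probability 1/2.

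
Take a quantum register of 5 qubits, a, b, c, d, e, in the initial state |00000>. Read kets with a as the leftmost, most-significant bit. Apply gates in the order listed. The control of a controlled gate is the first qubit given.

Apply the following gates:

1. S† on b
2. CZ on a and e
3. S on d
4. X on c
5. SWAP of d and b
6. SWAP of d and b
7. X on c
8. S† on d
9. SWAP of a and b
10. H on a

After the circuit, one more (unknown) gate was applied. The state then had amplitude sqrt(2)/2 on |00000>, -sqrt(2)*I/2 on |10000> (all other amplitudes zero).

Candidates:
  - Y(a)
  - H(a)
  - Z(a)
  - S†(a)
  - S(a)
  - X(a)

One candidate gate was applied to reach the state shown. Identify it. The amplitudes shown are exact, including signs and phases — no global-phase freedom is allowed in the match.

It was S†(a) that produced the state shown. Key observation: the block from step 3 through step 8 cancels to the identity and can be dropped.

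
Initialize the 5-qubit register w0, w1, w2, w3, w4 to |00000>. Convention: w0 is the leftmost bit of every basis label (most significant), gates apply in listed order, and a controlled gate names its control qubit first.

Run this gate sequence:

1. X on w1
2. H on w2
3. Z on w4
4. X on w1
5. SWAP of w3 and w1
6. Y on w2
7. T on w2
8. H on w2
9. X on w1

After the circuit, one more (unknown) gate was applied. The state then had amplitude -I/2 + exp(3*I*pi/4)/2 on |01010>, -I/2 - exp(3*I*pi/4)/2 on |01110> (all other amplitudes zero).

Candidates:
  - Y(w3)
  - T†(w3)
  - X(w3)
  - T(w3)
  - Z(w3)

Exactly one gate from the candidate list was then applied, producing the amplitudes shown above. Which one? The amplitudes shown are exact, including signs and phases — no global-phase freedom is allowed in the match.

The applied gate was X(w3).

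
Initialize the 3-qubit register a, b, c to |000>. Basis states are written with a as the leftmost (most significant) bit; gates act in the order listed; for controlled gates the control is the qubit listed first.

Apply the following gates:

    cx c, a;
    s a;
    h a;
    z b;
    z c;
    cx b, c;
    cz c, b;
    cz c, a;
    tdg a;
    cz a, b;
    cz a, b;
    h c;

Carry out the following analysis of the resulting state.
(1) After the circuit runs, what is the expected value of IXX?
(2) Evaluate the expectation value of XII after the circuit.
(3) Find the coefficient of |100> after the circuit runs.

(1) In the final state, IXX has expectation 0.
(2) The observable XII averages to sqrt(2)/2.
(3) The amplitude on |100> is -exp(3*I*pi/4)/2.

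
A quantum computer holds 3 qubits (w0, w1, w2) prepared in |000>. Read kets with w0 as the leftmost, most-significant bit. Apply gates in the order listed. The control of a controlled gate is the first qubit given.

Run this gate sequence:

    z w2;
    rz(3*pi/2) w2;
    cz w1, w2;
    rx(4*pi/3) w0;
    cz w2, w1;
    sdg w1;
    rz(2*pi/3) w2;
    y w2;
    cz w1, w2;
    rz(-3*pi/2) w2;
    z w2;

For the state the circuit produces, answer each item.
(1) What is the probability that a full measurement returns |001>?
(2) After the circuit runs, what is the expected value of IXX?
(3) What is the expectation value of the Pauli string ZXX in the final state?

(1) Outcome |001> occurs with probability 1/4.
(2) The expectation value of IXX is 0.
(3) The observable ZXX averages to 0.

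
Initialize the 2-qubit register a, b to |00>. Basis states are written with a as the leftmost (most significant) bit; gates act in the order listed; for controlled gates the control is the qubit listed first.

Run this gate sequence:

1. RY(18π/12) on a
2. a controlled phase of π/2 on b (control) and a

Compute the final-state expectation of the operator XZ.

The expectation value of XZ is -1.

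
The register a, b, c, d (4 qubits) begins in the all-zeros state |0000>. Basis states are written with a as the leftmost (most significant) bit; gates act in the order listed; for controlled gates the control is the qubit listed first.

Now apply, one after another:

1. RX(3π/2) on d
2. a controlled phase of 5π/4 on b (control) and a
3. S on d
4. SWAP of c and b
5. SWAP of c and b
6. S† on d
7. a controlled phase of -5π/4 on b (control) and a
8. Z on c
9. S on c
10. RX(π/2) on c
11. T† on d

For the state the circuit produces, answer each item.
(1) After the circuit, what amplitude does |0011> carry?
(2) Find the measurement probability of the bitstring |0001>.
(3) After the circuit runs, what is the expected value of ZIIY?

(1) The amplitude on |0011> is exp(3*I*pi/4)/2. Key observation: gates 2-7 undo each other exactly, leaving only the rest of the circuit to track.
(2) The probability of measuring |0001> is 1/4.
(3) The observable ZIIY averages to sqrt(2)/2.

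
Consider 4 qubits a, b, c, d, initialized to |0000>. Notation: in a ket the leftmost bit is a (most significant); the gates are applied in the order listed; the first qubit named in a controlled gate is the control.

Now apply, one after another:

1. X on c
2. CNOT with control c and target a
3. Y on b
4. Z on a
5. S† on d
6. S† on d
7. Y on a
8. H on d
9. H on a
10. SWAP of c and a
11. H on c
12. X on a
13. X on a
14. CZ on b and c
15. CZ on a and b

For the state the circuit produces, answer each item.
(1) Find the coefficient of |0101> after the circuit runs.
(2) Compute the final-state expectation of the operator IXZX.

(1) The final state's coefficient on |0101> equals 0. Key observation: steps 12-13 multiply out to the identity, so the circuit reduces to the remaining gates.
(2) The observable IXZX averages to 0.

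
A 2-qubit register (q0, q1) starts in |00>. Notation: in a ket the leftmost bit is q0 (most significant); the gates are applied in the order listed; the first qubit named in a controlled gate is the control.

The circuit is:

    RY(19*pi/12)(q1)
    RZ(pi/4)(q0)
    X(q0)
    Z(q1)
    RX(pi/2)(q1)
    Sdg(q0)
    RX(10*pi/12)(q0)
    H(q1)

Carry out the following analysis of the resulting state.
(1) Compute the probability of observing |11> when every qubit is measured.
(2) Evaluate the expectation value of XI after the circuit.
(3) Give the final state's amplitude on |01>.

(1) The probability of measuring |11> is -sqrt(3)/8 - sqrt(6)/32 + sqrt(2)/32 + 1/4.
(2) In the final state, XI has expectation 0.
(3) The final state's coefficient on |01> equals -sqrt(2*sqrt(2) + 4)*exp(3*I*pi/8)/16 - sqrt(4 - 2*sqrt(2))*exp(7*I*pi/8)/8 - sqrt(12 - 6*sqrt(2))*exp(7*I*pi/8)/16 + sqrt(2*sqrt(2) + 4)*exp(7*I*pi/8)/16 + sqrt(12 - 6*sqrt(2))*exp(3*I*pi/8)/16 + sqrt(4 - 2*sqrt(2))*exp(3*I*pi/8)/8.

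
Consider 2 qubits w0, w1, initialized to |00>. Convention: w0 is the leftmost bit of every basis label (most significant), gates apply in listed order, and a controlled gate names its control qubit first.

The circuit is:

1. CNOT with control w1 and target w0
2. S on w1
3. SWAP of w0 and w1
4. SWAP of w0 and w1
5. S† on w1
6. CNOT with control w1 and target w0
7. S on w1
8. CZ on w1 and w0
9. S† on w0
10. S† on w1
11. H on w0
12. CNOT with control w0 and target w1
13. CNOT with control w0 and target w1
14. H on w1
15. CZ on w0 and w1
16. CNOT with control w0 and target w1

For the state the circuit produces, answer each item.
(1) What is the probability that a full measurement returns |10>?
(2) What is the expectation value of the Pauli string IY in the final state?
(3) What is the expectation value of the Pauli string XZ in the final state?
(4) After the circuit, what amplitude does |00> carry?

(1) The probability of measuring |10> is 1/4.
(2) In the final state, IY has expectation 0.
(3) The expectation value of XZ is -1.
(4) The amplitude on |00> is 1/2.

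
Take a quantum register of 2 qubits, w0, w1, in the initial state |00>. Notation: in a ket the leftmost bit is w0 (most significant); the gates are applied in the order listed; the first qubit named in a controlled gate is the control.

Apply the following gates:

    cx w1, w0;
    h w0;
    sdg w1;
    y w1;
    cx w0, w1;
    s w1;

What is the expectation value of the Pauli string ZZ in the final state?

The expectation value of ZZ is -1.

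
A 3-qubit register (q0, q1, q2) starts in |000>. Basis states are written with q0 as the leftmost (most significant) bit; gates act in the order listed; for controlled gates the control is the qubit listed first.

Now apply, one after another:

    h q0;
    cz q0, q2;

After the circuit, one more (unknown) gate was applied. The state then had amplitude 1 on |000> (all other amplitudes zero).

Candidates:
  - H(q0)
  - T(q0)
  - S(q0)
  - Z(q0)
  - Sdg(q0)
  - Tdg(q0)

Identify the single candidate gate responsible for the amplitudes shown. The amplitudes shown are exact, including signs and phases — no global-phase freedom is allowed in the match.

The unique candidate consistent with the amplitudes is H(q0).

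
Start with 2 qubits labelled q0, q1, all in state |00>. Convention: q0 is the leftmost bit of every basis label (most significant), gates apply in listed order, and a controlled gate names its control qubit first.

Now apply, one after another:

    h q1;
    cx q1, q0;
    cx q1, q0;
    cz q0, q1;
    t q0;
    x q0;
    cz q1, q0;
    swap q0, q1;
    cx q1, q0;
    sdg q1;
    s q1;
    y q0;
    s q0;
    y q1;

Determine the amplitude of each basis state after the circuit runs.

After the circuit, the state carries amplitude -sqrt(2)/2 on |00>, 0 on |01>, -sqrt(2)*I/2 on |10>, 0 on |11>. Key observation: gates 2-3 undo each other exactly, leaving only the rest of the circuit to track.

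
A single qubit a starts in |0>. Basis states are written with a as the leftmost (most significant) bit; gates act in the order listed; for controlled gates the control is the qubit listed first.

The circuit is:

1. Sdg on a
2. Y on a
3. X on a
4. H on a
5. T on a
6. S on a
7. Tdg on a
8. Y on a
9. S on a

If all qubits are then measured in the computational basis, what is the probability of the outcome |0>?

A full measurement returns |0> with probability 1/2.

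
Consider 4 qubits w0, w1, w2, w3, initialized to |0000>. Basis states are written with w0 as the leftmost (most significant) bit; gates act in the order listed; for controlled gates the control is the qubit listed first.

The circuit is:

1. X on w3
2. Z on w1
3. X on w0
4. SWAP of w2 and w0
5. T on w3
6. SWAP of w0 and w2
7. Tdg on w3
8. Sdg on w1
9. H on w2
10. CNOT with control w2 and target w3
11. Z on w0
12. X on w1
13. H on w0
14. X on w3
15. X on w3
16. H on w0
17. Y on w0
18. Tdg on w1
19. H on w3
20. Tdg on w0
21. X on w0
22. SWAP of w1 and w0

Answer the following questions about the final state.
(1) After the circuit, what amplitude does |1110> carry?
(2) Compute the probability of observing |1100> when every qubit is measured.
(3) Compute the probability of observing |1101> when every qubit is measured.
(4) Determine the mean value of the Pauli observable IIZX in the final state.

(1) The amplitude on |1110> is exp(I*pi/4)/2.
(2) The probability of measuring |1100> is 1/4.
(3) Outcome |1101> occurs with probability 1/4.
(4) In the final state, IIZX has expectation -1.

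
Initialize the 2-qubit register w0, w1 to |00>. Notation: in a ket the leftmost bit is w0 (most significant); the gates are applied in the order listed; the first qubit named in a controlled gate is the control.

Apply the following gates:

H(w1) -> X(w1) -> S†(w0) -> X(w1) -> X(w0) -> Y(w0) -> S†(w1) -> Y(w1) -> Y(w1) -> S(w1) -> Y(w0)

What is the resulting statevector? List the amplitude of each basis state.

The resulting statevector has amplitude 0 on |00>, 0 on |01>, sqrt(2)/2 on |10>, sqrt(2)/2 on |11>. Key observation: gates 6-11 undo each other exactly, leaving only the rest of the circuit to track.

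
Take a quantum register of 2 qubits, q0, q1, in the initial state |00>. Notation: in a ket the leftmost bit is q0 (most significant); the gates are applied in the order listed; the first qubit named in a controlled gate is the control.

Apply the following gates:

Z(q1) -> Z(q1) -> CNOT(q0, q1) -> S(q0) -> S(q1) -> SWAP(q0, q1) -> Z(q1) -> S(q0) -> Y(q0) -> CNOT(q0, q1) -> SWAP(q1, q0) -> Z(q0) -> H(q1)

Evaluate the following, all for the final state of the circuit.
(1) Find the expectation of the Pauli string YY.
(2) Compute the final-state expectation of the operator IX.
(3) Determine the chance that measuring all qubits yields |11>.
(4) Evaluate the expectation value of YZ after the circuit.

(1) The expectation value of YY is 0.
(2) The observable IX averages to -1.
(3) A full measurement returns |11> with probability 1/2.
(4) The observable YZ averages to 0.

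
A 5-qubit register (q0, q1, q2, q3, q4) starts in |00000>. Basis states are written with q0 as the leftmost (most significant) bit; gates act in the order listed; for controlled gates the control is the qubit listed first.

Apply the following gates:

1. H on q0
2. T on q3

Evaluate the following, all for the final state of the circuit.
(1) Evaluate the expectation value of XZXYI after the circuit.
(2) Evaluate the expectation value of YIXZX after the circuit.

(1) The expectation value of XZXYI is 0.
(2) The observable YIXZX averages to 0.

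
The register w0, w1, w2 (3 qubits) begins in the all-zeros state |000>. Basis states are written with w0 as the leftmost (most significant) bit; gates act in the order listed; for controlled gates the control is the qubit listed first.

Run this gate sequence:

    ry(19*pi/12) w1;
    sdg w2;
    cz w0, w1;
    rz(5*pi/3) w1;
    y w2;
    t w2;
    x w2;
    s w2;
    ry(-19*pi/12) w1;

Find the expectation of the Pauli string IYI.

In the final state, IYI has expectation sqrt(6)/8 + 3*sqrt(2)/8.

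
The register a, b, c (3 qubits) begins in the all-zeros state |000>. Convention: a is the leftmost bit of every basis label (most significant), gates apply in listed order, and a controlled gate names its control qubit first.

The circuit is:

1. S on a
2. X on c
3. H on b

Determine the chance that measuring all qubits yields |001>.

Outcome |001> occurs with probability 1/2.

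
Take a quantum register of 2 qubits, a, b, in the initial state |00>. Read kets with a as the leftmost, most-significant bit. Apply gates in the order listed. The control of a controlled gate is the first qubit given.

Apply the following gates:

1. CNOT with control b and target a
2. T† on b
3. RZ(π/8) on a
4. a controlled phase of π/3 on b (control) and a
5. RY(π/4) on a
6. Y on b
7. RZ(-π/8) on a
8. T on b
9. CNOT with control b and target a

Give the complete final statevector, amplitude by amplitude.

After the circuit, the state carries amplitude 0 on |00>, sqrt(2 - sqrt(2))*exp(5*I*pi/8)/2 on |01>, 0 on |10>, sqrt(sqrt(2) + 2)*exp(3*I*pi/4)/2 on |11>.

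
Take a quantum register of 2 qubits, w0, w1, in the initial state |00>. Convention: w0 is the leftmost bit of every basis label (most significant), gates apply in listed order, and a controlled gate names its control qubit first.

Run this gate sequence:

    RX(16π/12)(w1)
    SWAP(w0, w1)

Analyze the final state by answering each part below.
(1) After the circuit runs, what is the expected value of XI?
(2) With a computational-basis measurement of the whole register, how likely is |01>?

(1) In the final state, XI has expectation 0.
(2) Outcome |01> occurs with probability 0.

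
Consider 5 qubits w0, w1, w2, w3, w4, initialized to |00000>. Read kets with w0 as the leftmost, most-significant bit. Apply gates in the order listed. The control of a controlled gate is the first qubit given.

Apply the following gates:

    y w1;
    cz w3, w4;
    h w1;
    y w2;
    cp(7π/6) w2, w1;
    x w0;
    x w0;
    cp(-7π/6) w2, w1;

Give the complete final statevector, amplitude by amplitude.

The resulting statevector has amplitude -sqrt(2)/2 on |00100>, sqrt(2)/2 on |01100>, and 0 on every other basis state. Key observation: gates 5-8 undo each other exactly, leaving only the rest of the circuit to track.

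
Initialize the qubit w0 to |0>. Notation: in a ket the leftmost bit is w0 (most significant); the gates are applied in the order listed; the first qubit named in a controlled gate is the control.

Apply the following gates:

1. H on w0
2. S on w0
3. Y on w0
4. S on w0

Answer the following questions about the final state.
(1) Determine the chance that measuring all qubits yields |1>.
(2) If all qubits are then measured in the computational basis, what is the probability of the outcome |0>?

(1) The probability of measuring |1> is 1/2.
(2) A full measurement returns |0> with probability 1/2.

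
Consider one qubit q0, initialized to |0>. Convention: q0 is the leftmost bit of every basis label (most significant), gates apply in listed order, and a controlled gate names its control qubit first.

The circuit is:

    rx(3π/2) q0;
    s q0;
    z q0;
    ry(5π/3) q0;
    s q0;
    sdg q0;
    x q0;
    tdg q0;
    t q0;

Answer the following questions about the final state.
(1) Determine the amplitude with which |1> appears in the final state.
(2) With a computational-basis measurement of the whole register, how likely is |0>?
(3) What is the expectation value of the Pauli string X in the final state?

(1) The final state's coefficient on |1> equals sqrt(2)/4 + sqrt(6)/4.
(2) A full measurement returns |0> with probability 1/2 - sqrt(3)/4.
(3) In the final state, X has expectation 1/2.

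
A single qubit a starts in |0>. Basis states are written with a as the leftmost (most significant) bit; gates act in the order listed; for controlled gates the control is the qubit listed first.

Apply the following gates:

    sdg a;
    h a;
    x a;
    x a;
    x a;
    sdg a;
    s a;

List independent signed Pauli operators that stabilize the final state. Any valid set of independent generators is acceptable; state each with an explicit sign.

The stabilizer group can be generated by +X, among other valid generating sets. Key observation: steps 4-5 multiply out to the identity, so the circuit reduces to the remaining gates.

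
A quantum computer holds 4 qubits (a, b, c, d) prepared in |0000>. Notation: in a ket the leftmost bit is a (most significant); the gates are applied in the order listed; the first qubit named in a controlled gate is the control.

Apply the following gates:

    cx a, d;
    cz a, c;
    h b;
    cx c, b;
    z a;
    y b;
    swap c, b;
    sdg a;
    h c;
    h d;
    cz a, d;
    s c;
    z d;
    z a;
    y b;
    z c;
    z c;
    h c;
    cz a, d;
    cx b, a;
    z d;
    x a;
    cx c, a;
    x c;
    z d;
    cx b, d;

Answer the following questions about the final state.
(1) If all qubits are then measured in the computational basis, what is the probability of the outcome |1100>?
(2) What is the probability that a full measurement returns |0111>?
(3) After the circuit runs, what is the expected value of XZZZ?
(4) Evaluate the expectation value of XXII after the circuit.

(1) A full measurement returns |1100> with probability 1/4.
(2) The probability of measuring |0111> is 1/4.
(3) The observable XZZZ averages to 0.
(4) The expectation value of XXII is 0.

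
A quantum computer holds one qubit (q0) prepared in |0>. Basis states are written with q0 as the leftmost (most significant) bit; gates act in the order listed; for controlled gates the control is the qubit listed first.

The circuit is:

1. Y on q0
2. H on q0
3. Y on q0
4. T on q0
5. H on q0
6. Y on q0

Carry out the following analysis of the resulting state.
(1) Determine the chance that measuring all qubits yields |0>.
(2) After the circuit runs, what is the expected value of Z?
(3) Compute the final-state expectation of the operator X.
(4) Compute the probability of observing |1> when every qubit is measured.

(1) Outcome |0> occurs with probability 1/2 - sqrt(2)/4.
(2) The expectation value of Z is -sqrt(2)/2.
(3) The observable X averages to 0.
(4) A full measurement returns |1> with probability sqrt(2)/4 + 1/2.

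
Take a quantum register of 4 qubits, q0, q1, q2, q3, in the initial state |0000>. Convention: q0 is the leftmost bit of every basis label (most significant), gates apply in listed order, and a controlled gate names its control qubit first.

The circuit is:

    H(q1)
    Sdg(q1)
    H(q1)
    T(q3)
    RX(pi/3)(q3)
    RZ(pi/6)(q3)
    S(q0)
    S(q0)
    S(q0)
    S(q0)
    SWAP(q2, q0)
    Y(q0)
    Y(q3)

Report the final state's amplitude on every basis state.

The final amplitudes are (-1 - I)*exp(I*pi/12)/4 on |1000>, sqrt(3)*(1 - I)*exp(11*I*pi/12)/4 on |1001>, -exp(7*I*pi/12)/4 + exp(I*pi/12)/4 on |1100>, sqrt(3)*(1 + I)*exp(11*I*pi/12)/4 on |1101>, and 0 on every other basis state. Key observation: the block from step 7 through step 10 cancels to the identity and can be dropped.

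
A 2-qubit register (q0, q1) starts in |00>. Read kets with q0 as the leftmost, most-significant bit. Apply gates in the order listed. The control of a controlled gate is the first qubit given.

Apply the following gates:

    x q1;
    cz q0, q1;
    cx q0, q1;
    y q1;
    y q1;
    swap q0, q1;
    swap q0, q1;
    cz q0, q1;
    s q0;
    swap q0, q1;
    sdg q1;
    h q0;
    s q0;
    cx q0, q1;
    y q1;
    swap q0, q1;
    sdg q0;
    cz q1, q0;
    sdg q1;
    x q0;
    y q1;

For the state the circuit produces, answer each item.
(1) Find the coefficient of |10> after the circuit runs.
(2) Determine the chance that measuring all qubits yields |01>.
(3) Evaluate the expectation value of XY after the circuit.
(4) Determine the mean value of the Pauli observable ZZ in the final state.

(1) The amplitude on |10> is sqrt(2)/2.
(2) A full measurement returns |01> with probability 1/2.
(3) In the final state, XY has expectation 1.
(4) The observable ZZ averages to -1.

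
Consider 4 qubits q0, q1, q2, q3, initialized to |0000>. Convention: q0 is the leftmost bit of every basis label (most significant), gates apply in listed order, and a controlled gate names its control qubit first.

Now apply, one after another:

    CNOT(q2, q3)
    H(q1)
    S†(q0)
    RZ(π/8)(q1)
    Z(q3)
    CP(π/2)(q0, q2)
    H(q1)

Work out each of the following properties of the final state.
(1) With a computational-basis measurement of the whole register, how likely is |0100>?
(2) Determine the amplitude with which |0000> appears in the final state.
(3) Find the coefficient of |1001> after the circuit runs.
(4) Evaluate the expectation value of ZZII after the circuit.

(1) The probability of measuring |0100> is 1/2 - sqrt(sqrt(2) + 2)/4.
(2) The final state's coefficient on |0000> equals cos(pi/16).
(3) The final state's coefficient on |1001> equals 0.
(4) The expectation value of ZZII is (1 - exp(3*I*pi/4))*exp(I*pi/8)/2.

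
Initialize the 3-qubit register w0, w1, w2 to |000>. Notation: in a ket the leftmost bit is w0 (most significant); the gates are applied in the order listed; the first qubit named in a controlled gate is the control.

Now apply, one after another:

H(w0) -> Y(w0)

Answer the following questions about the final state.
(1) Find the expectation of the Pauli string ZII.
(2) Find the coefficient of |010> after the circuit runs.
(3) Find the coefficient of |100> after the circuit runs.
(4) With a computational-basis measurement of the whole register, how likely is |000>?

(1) In the final state, ZII has expectation 0.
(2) The final state's coefficient on |010> equals 0.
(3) |100> carries amplitude sqrt(2)*I/2 in the final state.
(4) The probability of measuring |000> is 1/2.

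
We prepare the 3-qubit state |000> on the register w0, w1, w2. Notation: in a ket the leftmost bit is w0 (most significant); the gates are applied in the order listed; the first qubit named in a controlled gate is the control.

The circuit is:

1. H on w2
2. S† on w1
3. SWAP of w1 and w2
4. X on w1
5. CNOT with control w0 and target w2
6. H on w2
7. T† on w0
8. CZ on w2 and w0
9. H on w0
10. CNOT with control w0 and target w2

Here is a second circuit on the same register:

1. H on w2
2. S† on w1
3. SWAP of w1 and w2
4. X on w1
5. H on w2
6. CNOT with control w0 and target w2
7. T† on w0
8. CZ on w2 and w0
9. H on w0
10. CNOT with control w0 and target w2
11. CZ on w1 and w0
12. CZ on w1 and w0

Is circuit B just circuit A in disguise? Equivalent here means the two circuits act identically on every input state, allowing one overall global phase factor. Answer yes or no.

No — the two circuits implement different unitaries, even allowing a global phase.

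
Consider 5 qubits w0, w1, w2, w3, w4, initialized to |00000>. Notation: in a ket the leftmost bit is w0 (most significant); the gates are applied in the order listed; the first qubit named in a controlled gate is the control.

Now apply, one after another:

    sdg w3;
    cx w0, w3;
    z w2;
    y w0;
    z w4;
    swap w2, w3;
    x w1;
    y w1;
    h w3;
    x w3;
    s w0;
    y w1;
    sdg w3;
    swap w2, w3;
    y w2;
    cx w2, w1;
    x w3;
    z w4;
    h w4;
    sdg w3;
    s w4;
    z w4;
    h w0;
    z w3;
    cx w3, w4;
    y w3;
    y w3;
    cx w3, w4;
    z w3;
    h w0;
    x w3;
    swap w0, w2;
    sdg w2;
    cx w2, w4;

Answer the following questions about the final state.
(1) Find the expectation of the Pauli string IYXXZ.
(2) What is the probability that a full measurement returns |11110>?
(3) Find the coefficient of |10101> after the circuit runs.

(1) The expectation value of IYXXZ is 0. Key observation: the block from step 23 through step 30 cancels to the identity and can be dropped.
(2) Outcome |11110> occurs with probability 0.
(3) The amplitude on |10101> is I/2.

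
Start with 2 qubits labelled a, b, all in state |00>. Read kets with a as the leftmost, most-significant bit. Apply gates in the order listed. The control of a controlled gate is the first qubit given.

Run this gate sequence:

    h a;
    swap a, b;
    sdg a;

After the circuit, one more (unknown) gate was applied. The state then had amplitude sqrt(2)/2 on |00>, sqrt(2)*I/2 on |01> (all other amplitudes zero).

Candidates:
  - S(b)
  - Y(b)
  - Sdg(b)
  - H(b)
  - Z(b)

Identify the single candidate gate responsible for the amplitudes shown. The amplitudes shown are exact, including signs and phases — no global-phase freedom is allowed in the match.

The applied gate was S(b).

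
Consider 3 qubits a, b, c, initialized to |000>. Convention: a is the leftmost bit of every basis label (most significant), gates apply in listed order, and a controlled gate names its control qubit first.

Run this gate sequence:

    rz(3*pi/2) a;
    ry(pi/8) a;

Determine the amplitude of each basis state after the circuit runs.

The resulting statevector has amplitude -exp(I*pi/4)*cos(pi/16) on |000>, -exp(I*pi/4)*sin(pi/16) on |100>, and 0 on every other basis state.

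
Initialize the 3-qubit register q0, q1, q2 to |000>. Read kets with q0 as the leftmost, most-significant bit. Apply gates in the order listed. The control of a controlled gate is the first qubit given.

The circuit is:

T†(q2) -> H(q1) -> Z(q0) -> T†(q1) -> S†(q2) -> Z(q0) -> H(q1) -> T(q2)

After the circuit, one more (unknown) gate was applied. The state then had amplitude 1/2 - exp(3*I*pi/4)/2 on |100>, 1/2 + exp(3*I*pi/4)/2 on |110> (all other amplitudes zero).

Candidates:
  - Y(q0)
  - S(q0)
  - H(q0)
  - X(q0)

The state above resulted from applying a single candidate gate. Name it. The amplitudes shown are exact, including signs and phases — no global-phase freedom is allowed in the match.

The unique candidate consistent with the amplitudes is X(q0).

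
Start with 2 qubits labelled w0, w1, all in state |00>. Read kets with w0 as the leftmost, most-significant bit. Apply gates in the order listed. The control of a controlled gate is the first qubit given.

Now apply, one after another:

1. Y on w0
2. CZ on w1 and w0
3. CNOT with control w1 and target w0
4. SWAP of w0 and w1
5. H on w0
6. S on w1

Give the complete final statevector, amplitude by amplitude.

After the circuit, the state carries amplitude 0 on |00>, -sqrt(2)/2 on |01>, 0 on |10>, -sqrt(2)/2 on |11>.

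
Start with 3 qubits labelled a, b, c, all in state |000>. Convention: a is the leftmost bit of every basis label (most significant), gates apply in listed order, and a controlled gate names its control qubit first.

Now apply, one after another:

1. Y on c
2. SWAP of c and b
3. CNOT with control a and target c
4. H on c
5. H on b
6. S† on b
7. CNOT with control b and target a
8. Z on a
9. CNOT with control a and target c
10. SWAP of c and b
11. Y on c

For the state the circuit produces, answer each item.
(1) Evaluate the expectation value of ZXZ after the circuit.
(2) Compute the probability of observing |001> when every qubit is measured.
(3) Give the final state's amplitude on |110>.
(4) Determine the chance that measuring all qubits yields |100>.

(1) The observable ZXZ averages to -1.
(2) Outcome |001> occurs with probability 1/4.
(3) The final state's coefficient on |110> equals -I/2.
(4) A full measurement returns |100> with probability 1/4.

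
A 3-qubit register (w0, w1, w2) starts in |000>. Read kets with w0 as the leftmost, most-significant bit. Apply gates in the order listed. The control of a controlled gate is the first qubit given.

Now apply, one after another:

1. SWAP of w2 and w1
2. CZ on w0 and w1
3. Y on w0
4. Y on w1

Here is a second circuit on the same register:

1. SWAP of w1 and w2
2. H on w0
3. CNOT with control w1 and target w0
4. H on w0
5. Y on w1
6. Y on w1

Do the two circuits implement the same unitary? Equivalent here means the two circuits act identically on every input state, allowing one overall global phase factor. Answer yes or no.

No: there is an input state on which the two circuits produce genuinely different outputs (not merely differing by a phase).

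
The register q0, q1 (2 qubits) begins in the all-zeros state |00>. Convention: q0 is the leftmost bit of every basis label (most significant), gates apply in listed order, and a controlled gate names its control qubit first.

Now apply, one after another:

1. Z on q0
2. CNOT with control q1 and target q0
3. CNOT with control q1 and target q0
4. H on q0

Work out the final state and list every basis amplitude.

After the circuit, the state carries amplitude sqrt(2)/2 on |00>, 0 on |01>, sqrt(2)/2 on |10>, 0 on |11>.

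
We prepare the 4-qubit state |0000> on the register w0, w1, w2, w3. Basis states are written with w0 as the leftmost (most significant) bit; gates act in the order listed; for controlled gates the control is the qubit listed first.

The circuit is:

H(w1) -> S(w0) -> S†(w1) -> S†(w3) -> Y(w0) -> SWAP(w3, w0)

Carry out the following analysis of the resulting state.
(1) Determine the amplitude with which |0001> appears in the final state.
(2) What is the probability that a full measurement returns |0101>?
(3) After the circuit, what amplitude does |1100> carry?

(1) |0001> carries amplitude sqrt(2)*I/2 in the final state.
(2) Outcome |0101> occurs with probability 1/2.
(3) The final state's coefficient on |1100> equals 0.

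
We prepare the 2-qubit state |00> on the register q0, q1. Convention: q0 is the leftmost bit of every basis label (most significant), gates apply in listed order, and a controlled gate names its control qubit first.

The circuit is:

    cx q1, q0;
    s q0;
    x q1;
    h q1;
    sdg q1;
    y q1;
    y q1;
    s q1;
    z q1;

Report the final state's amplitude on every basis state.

The resulting statevector has amplitude sqrt(2)/2 on |00>, sqrt(2)/2 on |01>, 0 on |10>, 0 on |11>.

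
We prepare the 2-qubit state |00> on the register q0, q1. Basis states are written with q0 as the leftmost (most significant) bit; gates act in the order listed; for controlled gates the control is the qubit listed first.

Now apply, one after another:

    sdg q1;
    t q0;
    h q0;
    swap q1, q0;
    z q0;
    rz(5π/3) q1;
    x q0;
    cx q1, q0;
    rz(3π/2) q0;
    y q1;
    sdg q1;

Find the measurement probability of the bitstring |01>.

Outcome |01> occurs with probability 0.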